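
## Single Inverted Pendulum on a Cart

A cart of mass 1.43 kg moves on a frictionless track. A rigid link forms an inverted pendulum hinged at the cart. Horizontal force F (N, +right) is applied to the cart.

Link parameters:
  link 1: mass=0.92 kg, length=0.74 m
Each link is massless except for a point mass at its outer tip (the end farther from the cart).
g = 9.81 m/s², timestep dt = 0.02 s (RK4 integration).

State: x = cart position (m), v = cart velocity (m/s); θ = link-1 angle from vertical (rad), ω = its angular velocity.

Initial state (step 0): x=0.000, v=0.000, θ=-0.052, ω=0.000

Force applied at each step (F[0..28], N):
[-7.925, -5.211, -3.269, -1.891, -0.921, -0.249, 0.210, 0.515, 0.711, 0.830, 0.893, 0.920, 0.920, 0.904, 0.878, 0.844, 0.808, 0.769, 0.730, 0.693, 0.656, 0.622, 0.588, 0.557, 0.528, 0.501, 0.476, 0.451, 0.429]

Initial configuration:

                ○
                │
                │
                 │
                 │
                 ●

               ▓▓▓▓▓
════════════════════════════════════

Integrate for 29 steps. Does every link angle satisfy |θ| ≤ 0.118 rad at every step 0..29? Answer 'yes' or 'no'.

Answer: yes

Derivation:
apply F[0]=-7.925 → step 1: x=-0.001, v=-0.104, θ=-0.051, ω=0.127
apply F[1]=-5.211 → step 2: x=-0.004, v=-0.171, θ=-0.047, ω=0.204
apply F[2]=-3.269 → step 3: x=-0.008, v=-0.211, θ=-0.043, ω=0.246
apply F[3]=-1.891 → step 4: x=-0.012, v=-0.232, θ=-0.038, ω=0.264
apply F[4]=-0.921 → step 5: x=-0.017, v=-0.241, θ=-0.033, ω=0.266
apply F[5]=-0.249 → step 6: x=-0.022, v=-0.240, θ=-0.027, ω=0.258
apply F[6]=+0.210 → step 7: x=-0.026, v=-0.234, θ=-0.022, ω=0.243
apply F[7]=+0.515 → step 8: x=-0.031, v=-0.225, θ=-0.018, ω=0.224
apply F[8]=+0.711 → step 9: x=-0.035, v=-0.213, θ=-0.013, ω=0.204
apply F[9]=+0.830 → step 10: x=-0.039, v=-0.200, θ=-0.009, ω=0.184
apply F[10]=+0.893 → step 11: x=-0.043, v=-0.186, θ=-0.006, ω=0.163
apply F[11]=+0.920 → step 12: x=-0.047, v=-0.173, θ=-0.003, ω=0.144
apply F[12]=+0.920 → step 13: x=-0.050, v=-0.160, θ=-0.000, ω=0.126
apply F[13]=+0.904 → step 14: x=-0.053, v=-0.147, θ=0.002, ω=0.109
apply F[14]=+0.878 → step 15: x=-0.056, v=-0.135, θ=0.004, ω=0.094
apply F[15]=+0.844 → step 16: x=-0.059, v=-0.124, θ=0.006, ω=0.080
apply F[16]=+0.808 → step 17: x=-0.061, v=-0.114, θ=0.007, ω=0.068
apply F[17]=+0.769 → step 18: x=-0.063, v=-0.104, θ=0.009, ω=0.057
apply F[18]=+0.730 → step 19: x=-0.065, v=-0.095, θ=0.010, ω=0.047
apply F[19]=+0.693 → step 20: x=-0.067, v=-0.086, θ=0.011, ω=0.039
apply F[20]=+0.656 → step 21: x=-0.069, v=-0.079, θ=0.011, ω=0.031
apply F[21]=+0.622 → step 22: x=-0.070, v=-0.071, θ=0.012, ω=0.024
apply F[22]=+0.588 → step 23: x=-0.071, v=-0.065, θ=0.012, ω=0.018
apply F[23]=+0.557 → step 24: x=-0.073, v=-0.058, θ=0.012, ω=0.013
apply F[24]=+0.528 → step 25: x=-0.074, v=-0.053, θ=0.013, ω=0.009
apply F[25]=+0.501 → step 26: x=-0.075, v=-0.047, θ=0.013, ω=0.005
apply F[26]=+0.476 → step 27: x=-0.076, v=-0.042, θ=0.013, ω=0.001
apply F[27]=+0.451 → step 28: x=-0.077, v=-0.038, θ=0.013, ω=-0.002
apply F[28]=+0.429 → step 29: x=-0.077, v=-0.033, θ=0.013, ω=-0.004
Max |angle| over trajectory = 0.052 rad; bound = 0.118 → within bound.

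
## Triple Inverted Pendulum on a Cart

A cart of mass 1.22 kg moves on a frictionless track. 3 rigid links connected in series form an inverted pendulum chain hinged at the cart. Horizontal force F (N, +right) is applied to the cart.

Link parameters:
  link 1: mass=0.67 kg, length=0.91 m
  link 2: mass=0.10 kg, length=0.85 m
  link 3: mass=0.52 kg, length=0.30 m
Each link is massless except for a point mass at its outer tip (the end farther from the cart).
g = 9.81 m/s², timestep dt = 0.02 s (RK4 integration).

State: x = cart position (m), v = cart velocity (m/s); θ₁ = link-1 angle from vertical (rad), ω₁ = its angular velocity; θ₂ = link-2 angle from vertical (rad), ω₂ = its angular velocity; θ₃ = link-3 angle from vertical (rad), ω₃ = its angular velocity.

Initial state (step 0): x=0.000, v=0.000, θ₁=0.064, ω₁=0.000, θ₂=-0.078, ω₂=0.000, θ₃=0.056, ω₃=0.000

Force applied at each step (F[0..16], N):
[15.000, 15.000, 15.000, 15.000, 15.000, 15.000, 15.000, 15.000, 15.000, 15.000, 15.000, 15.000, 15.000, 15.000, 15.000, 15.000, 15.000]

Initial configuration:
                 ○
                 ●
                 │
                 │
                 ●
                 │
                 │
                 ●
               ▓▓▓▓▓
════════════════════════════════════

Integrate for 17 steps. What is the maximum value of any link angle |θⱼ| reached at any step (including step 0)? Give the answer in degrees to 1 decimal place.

apply F[0]=+15.000 → step 1: x=0.002, v=0.233, θ₁=0.062, ω₁=-0.215, θ₂=-0.080, ω₂=-0.217, θ₃=0.061, ω₃=0.523
apply F[1]=+15.000 → step 2: x=0.009, v=0.467, θ₁=0.055, ω₁=-0.433, θ₂=-0.087, ω₂=-0.438, θ₃=0.077, ω₃=1.072
apply F[2]=+15.000 → step 3: x=0.021, v=0.703, θ₁=0.044, ω₁=-0.659, θ₂=-0.098, ω₂=-0.663, θ₃=0.104, ω₃=1.654
apply F[3]=+15.000 → step 4: x=0.037, v=0.943, θ₁=0.029, ω₁=-0.896, θ₂=-0.113, ω₂=-0.880, θ₃=0.143, ω₃=2.244
apply F[4]=+15.000 → step 5: x=0.059, v=1.186, θ₁=0.009, ω₁=-1.146, θ₂=-0.133, ω₂=-1.067, θ₃=0.194, ω₃=2.786
apply F[5]=+15.000 → step 6: x=0.085, v=1.432, θ₁=-0.017, ω₁=-1.409, θ₂=-0.156, ω₂=-1.203, θ₃=0.254, ω₃=3.219
apply F[6]=+15.000 → step 7: x=0.116, v=1.681, θ₁=-0.048, ω₁=-1.685, θ₂=-0.180, ω₂=-1.279, θ₃=0.322, ω₃=3.512
apply F[7]=+15.000 → step 8: x=0.152, v=1.931, θ₁=-0.084, ω₁=-1.972, θ₂=-0.206, ω₂=-1.297, θ₃=0.394, ω₃=3.661
apply F[8]=+15.000 → step 9: x=0.193, v=2.182, θ₁=-0.127, ω₁=-2.268, θ₂=-0.232, ω₂=-1.265, θ₃=0.467, ω₃=3.679
apply F[9]=+15.000 → step 10: x=0.239, v=2.432, θ₁=-0.175, ω₁=-2.572, θ₂=-0.257, ω₂=-1.194, θ₃=0.540, ω₃=3.576
apply F[10]=+15.000 → step 11: x=0.291, v=2.677, θ₁=-0.230, ω₁=-2.880, θ₂=-0.280, ω₂=-1.098, θ₃=0.609, ω₃=3.358
apply F[11]=+15.000 → step 12: x=0.346, v=2.914, θ₁=-0.290, ω₁=-3.189, θ₂=-0.300, ω₂=-0.988, θ₃=0.673, ω₃=3.022
apply F[12]=+15.000 → step 13: x=0.407, v=3.140, θ₁=-0.357, ω₁=-3.492, θ₂=-0.319, ω₂=-0.879, θ₃=0.729, ω₃=2.560
apply F[13]=+15.000 → step 14: x=0.472, v=3.350, θ₁=-0.430, ω₁=-3.785, θ₂=-0.336, ω₂=-0.783, θ₃=0.775, ω₃=1.968
apply F[14]=+15.000 → step 15: x=0.541, v=3.540, θ₁=-0.509, ω₁=-4.064, θ₂=-0.351, ω₂=-0.712, θ₃=0.807, ω₃=1.243
apply F[15]=+15.000 → step 16: x=0.613, v=3.705, θ₁=-0.592, ω₁=-4.323, θ₂=-0.364, ω₂=-0.674, θ₃=0.824, ω₃=0.390
apply F[16]=+15.000 → step 17: x=0.689, v=3.844, θ₁=-0.681, ω₁=-4.560, θ₂=-0.378, ω₂=-0.669, θ₃=0.822, ω₃=-0.582
Max |angle| over trajectory = 0.824 rad = 47.2°.

Answer: 47.2°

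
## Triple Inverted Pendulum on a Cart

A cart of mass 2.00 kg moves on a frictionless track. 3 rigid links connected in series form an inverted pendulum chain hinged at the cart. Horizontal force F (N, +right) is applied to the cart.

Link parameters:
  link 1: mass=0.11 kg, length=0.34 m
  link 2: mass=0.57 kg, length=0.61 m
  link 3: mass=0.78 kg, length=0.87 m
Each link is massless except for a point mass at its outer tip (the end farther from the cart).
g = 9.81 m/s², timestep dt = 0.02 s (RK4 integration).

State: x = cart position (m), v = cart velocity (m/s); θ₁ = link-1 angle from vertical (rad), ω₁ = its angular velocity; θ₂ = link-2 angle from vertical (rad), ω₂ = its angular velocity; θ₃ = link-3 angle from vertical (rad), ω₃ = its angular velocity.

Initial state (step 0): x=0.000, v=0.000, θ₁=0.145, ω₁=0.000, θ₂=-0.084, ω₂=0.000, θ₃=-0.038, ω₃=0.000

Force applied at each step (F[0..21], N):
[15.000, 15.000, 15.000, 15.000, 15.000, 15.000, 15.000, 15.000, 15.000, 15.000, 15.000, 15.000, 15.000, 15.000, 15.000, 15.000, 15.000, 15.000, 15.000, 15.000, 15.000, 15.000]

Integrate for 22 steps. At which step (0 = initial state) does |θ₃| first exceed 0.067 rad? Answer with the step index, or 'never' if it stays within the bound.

Answer: 22

Derivation:
apply F[0]=+15.000 → step 1: x=0.001, v=0.136, θ₁=0.152, ω₁=0.721, θ₂=-0.091, ω₂=-0.654, θ₃=-0.038, ω₃=0.016
apply F[1]=+15.000 → step 2: x=0.005, v=0.274, θ₁=0.173, ω₁=1.380, θ₂=-0.110, ω₂=-1.276, θ₃=-0.037, ω₃=0.034
apply F[2]=+15.000 → step 3: x=0.012, v=0.413, θ₁=0.207, ω₁=1.905, θ₂=-0.141, ω₂=-1.825, θ₃=-0.036, ω₃=0.051
apply F[3]=+15.000 → step 4: x=0.022, v=0.554, θ₁=0.248, ω₁=2.253, θ₂=-0.182, ω₂=-2.279, θ₃=-0.035, ω₃=0.066
apply F[4]=+15.000 → step 5: x=0.034, v=0.697, θ₁=0.296, ω₁=2.432, θ₂=-0.232, ω₂=-2.644, θ₃=-0.034, ω₃=0.078
apply F[5]=+15.000 → step 6: x=0.050, v=0.841, θ₁=0.345, ω₁=2.476, θ₂=-0.288, ω₂=-2.946, θ₃=-0.032, ω₃=0.086
apply F[6]=+15.000 → step 7: x=0.068, v=0.986, θ₁=0.394, ω₁=2.417, θ₂=-0.349, ω₂=-3.208, θ₃=-0.030, ω₃=0.091
apply F[7]=+15.000 → step 8: x=0.089, v=1.132, θ₁=0.441, ω₁=2.276, θ₂=-0.416, ω₂=-3.450, θ₃=-0.029, ω₃=0.091
apply F[8]=+15.000 → step 9: x=0.113, v=1.277, θ₁=0.484, ω₁=2.060, θ₂=-0.487, ω₂=-3.688, θ₃=-0.027, ω₃=0.088
apply F[9]=+15.000 → step 10: x=0.140, v=1.422, θ₁=0.523, ω₁=1.770, θ₂=-0.563, ω₂=-3.931, θ₃=-0.025, ω₃=0.079
apply F[10]=+15.000 → step 11: x=0.170, v=1.567, θ₁=0.555, ω₁=1.395, θ₂=-0.645, ω₂=-4.187, θ₃=-0.024, ω₃=0.066
apply F[11]=+15.000 → step 12: x=0.203, v=1.712, θ₁=0.578, ω₁=0.924, θ₂=-0.731, ω₂=-4.465, θ₃=-0.023, ω₃=0.045
apply F[12]=+15.000 → step 13: x=0.239, v=1.856, θ₁=0.591, ω₁=0.335, θ₂=-0.823, ω₂=-4.769, θ₃=-0.022, ω₃=0.016
apply F[13]=+15.000 → step 14: x=0.277, v=1.999, θ₁=0.591, ω₁=-0.392, θ₂=-0.922, ω₂=-5.101, θ₃=-0.022, ω₃=-0.024
apply F[14]=+15.000 → step 15: x=0.319, v=2.142, θ₁=0.574, ω₁=-1.283, θ₂=-1.028, ω₂=-5.460, θ₃=-0.023, ω₃=-0.077
apply F[15]=+15.000 → step 16: x=0.363, v=2.285, θ₁=0.538, ω₁=-2.356, θ₂=-1.140, ω₂=-5.832, θ₃=-0.025, ω₃=-0.145
apply F[16]=+15.000 → step 17: x=0.410, v=2.429, θ₁=0.479, ω₁=-3.616, θ₂=-1.261, ω₂=-6.189, θ₃=-0.029, ω₃=-0.227
apply F[17]=+15.000 → step 18: x=0.460, v=2.574, θ₁=0.392, ω₁=-5.047, θ₂=-1.388, ω₂=-6.482, θ₃=-0.034, ω₃=-0.322
apply F[18]=+15.000 → step 19: x=0.513, v=2.722, θ₁=0.276, ω₁=-6.593, θ₂=-1.519, ω₂=-6.632, θ₃=-0.042, ω₃=-0.423
apply F[19]=+15.000 → step 20: x=0.569, v=2.872, θ₁=0.128, ω₁=-8.164, θ₂=-1.651, ω₂=-6.539, θ₃=-0.051, ω₃=-0.520
apply F[20]=+15.000 → step 21: x=0.628, v=3.023, θ₁=-0.050, ω₁=-9.655, θ₂=-1.778, ω₂=-6.103, θ₃=-0.062, ω₃=-0.602
apply F[21]=+15.000 → step 22: x=0.690, v=3.168, θ₁=-0.257, ω₁=-11.001, θ₂=-1.893, ω₂=-5.255, θ₃=-0.075, ω₃=-0.664
|θ₃| = 0.075 > 0.067 first at step 22.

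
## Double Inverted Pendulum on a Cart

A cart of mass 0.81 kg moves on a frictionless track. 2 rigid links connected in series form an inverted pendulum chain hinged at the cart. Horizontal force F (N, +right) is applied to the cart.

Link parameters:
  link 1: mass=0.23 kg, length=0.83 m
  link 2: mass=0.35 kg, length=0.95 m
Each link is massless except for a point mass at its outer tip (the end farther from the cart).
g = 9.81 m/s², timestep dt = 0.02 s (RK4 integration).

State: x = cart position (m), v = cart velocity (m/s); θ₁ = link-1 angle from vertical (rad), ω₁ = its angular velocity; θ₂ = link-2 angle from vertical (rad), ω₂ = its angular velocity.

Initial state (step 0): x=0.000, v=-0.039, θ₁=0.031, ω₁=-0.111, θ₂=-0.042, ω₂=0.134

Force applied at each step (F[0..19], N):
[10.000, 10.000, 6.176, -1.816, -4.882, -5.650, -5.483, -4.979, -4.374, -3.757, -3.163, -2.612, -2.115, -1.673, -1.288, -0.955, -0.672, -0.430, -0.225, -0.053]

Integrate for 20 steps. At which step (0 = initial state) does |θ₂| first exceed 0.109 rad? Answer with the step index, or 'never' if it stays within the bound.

apply F[0]=+10.000 → step 1: x=0.002, v=0.204, θ₁=0.026, ω₁=-0.371, θ₂=-0.040, ω₂=0.097
apply F[1]=+10.000 → step 2: x=0.008, v=0.448, θ₁=0.016, ω₁=-0.638, θ₂=-0.038, ω₂=0.065
apply F[2]=+6.176 → step 3: x=0.019, v=0.599, θ₁=0.002, ω₁=-0.802, θ₂=-0.037, ω₂=0.042
apply F[3]=-1.816 → step 4: x=0.030, v=0.555, θ₁=-0.014, ω₁=-0.740, θ₂=-0.036, ω₂=0.027
apply F[4]=-4.882 → step 5: x=0.040, v=0.437, θ₁=-0.027, ω₁=-0.597, θ₂=-0.036, ω₂=0.019
apply F[5]=-5.650 → step 6: x=0.047, v=0.302, θ₁=-0.037, ω₁=-0.441, θ₂=-0.036, ω₂=0.017
apply F[6]=-5.483 → step 7: x=0.052, v=0.173, θ₁=-0.045, ω₁=-0.297, θ₂=-0.035, ω₂=0.021
apply F[7]=-4.979 → step 8: x=0.054, v=0.057, θ₁=-0.049, ω₁=-0.173, θ₂=-0.035, ω₂=0.027
apply F[8]=-4.374 → step 9: x=0.055, v=-0.044, θ₁=-0.052, ω₁=-0.070, θ₂=-0.034, ω₂=0.036
apply F[9]=-3.757 → step 10: x=0.053, v=-0.129, θ₁=-0.052, ω₁=0.013, θ₂=-0.033, ω₂=0.046
apply F[10]=-3.163 → step 11: x=0.050, v=-0.200, θ₁=-0.052, ω₁=0.079, θ₂=-0.032, ω₂=0.056
apply F[11]=-2.612 → step 12: x=0.045, v=-0.257, θ₁=-0.049, ω₁=0.129, θ₂=-0.031, ω₂=0.066
apply F[12]=-2.115 → step 13: x=0.039, v=-0.303, θ₁=-0.047, ω₁=0.166, θ₂=-0.030, ω₂=0.075
apply F[13]=-1.673 → step 14: x=0.033, v=-0.338, θ₁=-0.043, ω₁=0.191, θ₂=-0.028, ω₂=0.084
apply F[14]=-1.288 → step 15: x=0.026, v=-0.364, θ₁=-0.039, ω₁=0.208, θ₂=-0.026, ω₂=0.091
apply F[15]=-0.955 → step 16: x=0.019, v=-0.382, θ₁=-0.035, ω₁=0.217, θ₂=-0.024, ω₂=0.097
apply F[16]=-0.672 → step 17: x=0.011, v=-0.394, θ₁=-0.030, ω₁=0.221, θ₂=-0.022, ω₂=0.102
apply F[17]=-0.430 → step 18: x=0.003, v=-0.401, θ₁=-0.026, ω₁=0.220, θ₂=-0.020, ω₂=0.105
apply F[18]=-0.225 → step 19: x=-0.005, v=-0.403, θ₁=-0.022, ω₁=0.215, θ₂=-0.018, ω₂=0.108
apply F[19]=-0.053 → step 20: x=-0.013, v=-0.402, θ₁=-0.017, ω₁=0.208, θ₂=-0.016, ω₂=0.109
max |θ₂| = 0.042 ≤ 0.109 over all 21 states.

Answer: never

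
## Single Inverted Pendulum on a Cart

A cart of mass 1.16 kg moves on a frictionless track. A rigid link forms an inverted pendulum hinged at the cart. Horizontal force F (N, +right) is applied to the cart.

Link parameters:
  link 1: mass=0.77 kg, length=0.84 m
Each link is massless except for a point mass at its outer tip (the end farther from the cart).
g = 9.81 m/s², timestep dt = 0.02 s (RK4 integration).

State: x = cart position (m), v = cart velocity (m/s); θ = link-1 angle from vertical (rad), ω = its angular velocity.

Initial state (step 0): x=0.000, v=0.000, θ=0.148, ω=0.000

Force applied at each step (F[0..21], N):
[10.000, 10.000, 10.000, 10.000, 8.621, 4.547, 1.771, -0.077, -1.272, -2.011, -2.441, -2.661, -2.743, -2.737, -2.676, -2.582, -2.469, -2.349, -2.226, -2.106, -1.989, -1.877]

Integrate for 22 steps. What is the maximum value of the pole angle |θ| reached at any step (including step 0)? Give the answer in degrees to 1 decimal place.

apply F[0]=+10.000 → step 1: x=0.002, v=0.151, θ=0.147, ω=-0.144
apply F[1]=+10.000 → step 2: x=0.006, v=0.303, θ=0.142, ω=-0.289
apply F[2]=+10.000 → step 3: x=0.014, v=0.456, θ=0.135, ω=-0.437
apply F[3]=+10.000 → step 4: x=0.024, v=0.610, θ=0.125, ω=-0.589
apply F[4]=+8.621 → step 5: x=0.038, v=0.743, θ=0.112, ω=-0.718
apply F[5]=+4.547 → step 6: x=0.053, v=0.808, θ=0.097, ω=-0.771
apply F[6]=+1.771 → step 7: x=0.070, v=0.828, θ=0.081, ω=-0.773
apply F[7]=-0.077 → step 8: x=0.086, v=0.817, θ=0.066, ω=-0.744
apply F[8]=-1.272 → step 9: x=0.102, v=0.788, θ=0.052, ω=-0.695
apply F[9]=-2.011 → step 10: x=0.118, v=0.748, θ=0.039, ω=-0.637
apply F[10]=-2.441 → step 11: x=0.132, v=0.702, θ=0.026, ω=-0.574
apply F[11]=-2.661 → step 12: x=0.146, v=0.653, θ=0.016, ω=-0.512
apply F[12]=-2.743 → step 13: x=0.158, v=0.604, θ=0.006, ω=-0.451
apply F[13]=-2.737 → step 14: x=0.170, v=0.557, θ=-0.002, ω=-0.394
apply F[14]=-2.676 → step 15: x=0.180, v=0.512, θ=-0.010, ω=-0.342
apply F[15]=-2.582 → step 16: x=0.190, v=0.469, θ=-0.016, ω=-0.294
apply F[16]=-2.469 → step 17: x=0.199, v=0.429, θ=-0.022, ω=-0.251
apply F[17]=-2.349 → step 18: x=0.207, v=0.391, θ=-0.026, ω=-0.212
apply F[18]=-2.226 → step 19: x=0.215, v=0.357, θ=-0.030, ω=-0.177
apply F[19]=-2.106 → step 20: x=0.222, v=0.325, θ=-0.033, ω=-0.146
apply F[20]=-1.989 → step 21: x=0.228, v=0.295, θ=-0.036, ω=-0.119
apply F[21]=-1.877 → step 22: x=0.234, v=0.267, θ=-0.038, ω=-0.095
Max |angle| over trajectory = 0.148 rad = 8.5°.

Answer: 8.5°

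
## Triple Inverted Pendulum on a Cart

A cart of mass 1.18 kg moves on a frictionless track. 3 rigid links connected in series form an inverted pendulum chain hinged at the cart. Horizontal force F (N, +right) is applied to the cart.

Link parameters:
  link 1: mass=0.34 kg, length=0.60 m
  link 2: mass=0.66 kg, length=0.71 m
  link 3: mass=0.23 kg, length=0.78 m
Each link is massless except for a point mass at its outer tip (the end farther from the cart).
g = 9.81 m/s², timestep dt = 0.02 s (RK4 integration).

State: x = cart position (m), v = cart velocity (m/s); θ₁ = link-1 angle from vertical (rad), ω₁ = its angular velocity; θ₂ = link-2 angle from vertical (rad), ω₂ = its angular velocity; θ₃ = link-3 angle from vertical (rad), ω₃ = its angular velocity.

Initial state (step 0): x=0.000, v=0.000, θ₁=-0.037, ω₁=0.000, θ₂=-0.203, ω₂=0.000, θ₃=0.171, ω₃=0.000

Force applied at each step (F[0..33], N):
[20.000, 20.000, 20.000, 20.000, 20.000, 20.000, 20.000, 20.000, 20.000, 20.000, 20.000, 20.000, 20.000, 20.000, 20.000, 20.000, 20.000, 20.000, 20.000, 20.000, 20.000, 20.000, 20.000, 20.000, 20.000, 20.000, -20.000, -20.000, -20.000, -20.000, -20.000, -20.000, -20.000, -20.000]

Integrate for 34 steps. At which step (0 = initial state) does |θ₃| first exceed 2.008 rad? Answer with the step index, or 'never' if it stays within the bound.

Answer: 33

Derivation:
apply F[0]=+20.000 → step 1: x=0.003, v=0.346, θ₁=-0.042, ω₁=-0.473, θ₂=-0.205, ω₂=-0.165, θ₃=0.172, ω₃=0.102
apply F[1]=+20.000 → step 2: x=0.014, v=0.692, θ₁=-0.056, ω₁=-0.961, θ₂=-0.210, ω₂=-0.317, θ₃=0.175, ω₃=0.199
apply F[2]=+20.000 → step 3: x=0.031, v=1.041, θ₁=-0.080, ω₁=-1.477, θ₂=-0.217, ω₂=-0.444, θ₃=0.180, ω₃=0.289
apply F[3]=+20.000 → step 4: x=0.055, v=1.391, θ₁=-0.115, ω₁=-2.030, θ₂=-0.227, ω₂=-0.535, θ₃=0.186, ω₃=0.363
apply F[4]=+20.000 → step 5: x=0.087, v=1.741, θ₁=-0.162, ω₁=-2.621, θ₂=-0.238, ω₂=-0.583, θ₃=0.194, ω₃=0.413
apply F[5]=+20.000 → step 6: x=0.125, v=2.083, θ₁=-0.220, ω₁=-3.239, θ₂=-0.250, ω₂=-0.593, θ₃=0.203, ω₃=0.426
apply F[6]=+20.000 → step 7: x=0.170, v=2.410, θ₁=-0.291, ω₁=-3.847, θ₂=-0.262, ω₂=-0.585, θ₃=0.211, ω₃=0.390
apply F[7]=+20.000 → step 8: x=0.221, v=2.710, θ₁=-0.374, ω₁=-4.393, θ₂=-0.274, ω₂=-0.601, θ₃=0.218, ω₃=0.300
apply F[8]=+20.000 → step 9: x=0.278, v=2.976, θ₁=-0.466, ω₁=-4.829, θ₂=-0.286, ω₂=-0.689, θ₃=0.223, ω₃=0.161
apply F[9]=+20.000 → step 10: x=0.340, v=3.207, θ₁=-0.566, ω₁=-5.131, θ₂=-0.302, ω₂=-0.881, θ₃=0.224, ω₃=-0.011
apply F[10]=+20.000 → step 11: x=0.406, v=3.409, θ₁=-0.671, ω₁=-5.311, θ₂=-0.322, ω₂=-1.185, θ₃=0.222, ω₃=-0.201
apply F[11]=+20.000 → step 12: x=0.476, v=3.588, θ₁=-0.778, ω₁=-5.392, θ₂=-0.350, ω₂=-1.586, θ₃=0.216, ω₃=-0.399
apply F[12]=+20.000 → step 13: x=0.550, v=3.748, θ₁=-0.886, ω₁=-5.396, θ₂=-0.386, ω₂=-2.065, θ₃=0.206, ω₃=-0.601
apply F[13]=+20.000 → step 14: x=0.626, v=3.895, θ₁=-0.993, ω₁=-5.334, θ₂=-0.433, ω₂=-2.605, θ₃=0.192, ω₃=-0.811
apply F[14]=+20.000 → step 15: x=0.705, v=4.029, θ₁=-1.099, ω₁=-5.209, θ₂=-0.491, ω₂=-3.191, θ₃=0.174, ω₃=-1.035
apply F[15]=+20.000 → step 16: x=0.787, v=4.151, θ₁=-1.201, ω₁=-5.016, θ₂=-0.561, ω₂=-3.811, θ₃=0.150, ω₃=-1.282
apply F[16]=+20.000 → step 17: x=0.871, v=4.262, θ₁=-1.299, ω₁=-4.746, θ₂=-0.643, ω₂=-4.455, θ₃=0.122, ω₃=-1.564
apply F[17]=+20.000 → step 18: x=0.958, v=4.360, θ₁=-1.390, ω₁=-4.391, θ₂=-0.739, ω₂=-5.114, θ₃=0.088, ω₃=-1.894
apply F[18]=+20.000 → step 19: x=1.046, v=4.443, θ₁=-1.474, ω₁=-3.946, θ₂=-0.848, ω₂=-5.778, θ₃=0.046, ω₃=-2.290
apply F[19]=+20.000 → step 20: x=1.135, v=4.504, θ₁=-1.548, ω₁=-3.416, θ₂=-0.970, ω₂=-6.438, θ₃=-0.005, ω₃=-2.773
apply F[20]=+20.000 → step 21: x=1.226, v=4.535, θ₁=-1.610, ω₁=-2.819, θ₂=-1.105, ω₂=-7.080, θ₃=-0.066, ω₃=-3.371
apply F[21]=+20.000 → step 22: x=1.316, v=4.522, θ₁=-1.660, ω₁=-2.209, θ₂=-1.253, ω₂=-7.669, θ₃=-0.140, ω₃=-4.114
apply F[22]=+20.000 → step 23: x=1.406, v=4.454, θ₁=-1.699, ω₁=-1.687, θ₂=-1.411, ω₂=-8.137, θ₃=-0.232, ω₃=-5.026
apply F[23]=+20.000 → step 24: x=1.494, v=4.329, θ₁=-1.730, ω₁=-1.410, θ₂=-1.577, ω₂=-8.364, θ₃=-0.343, ω₃=-6.099
apply F[24]=+20.000 → step 25: x=1.579, v=4.172, θ₁=-1.758, ω₁=-1.522, θ₂=-1.743, ω₂=-8.223, θ₃=-0.476, ω₃=-7.261
apply F[25]=+20.000 → step 26: x=1.661, v=4.025, θ₁=-1.793, ω₁=-2.037, θ₂=-1.903, ω₂=-7.676, θ₃=-0.633, ω₃=-8.394
apply F[26]=-20.000 → step 27: x=1.736, v=3.524, θ₁=-1.841, ω₁=-2.813, θ₂=-2.051, ω₂=-7.084, θ₃=-0.807, ω₃=-8.996
apply F[27]=-20.000 → step 28: x=1.802, v=3.031, θ₁=-1.907, ω₁=-3.725, θ₂=-2.186, ω₂=-6.379, θ₃=-0.992, ω₃=-9.538
apply F[28]=-20.000 → step 29: x=1.858, v=2.525, θ₁=-1.991, ω₁=-4.754, θ₂=-2.305, ω₂=-5.563, θ₃=-1.188, ω₃=-10.048
apply F[29]=-20.000 → step 30: x=1.903, v=1.980, θ₁=-2.098, ω₁=-5.927, θ₂=-2.407, ω₂=-4.611, θ₃=-1.394, ω₃=-10.571
apply F[30]=-20.000 → step 31: x=1.936, v=1.354, θ₁=-2.230, ω₁=-7.316, θ₂=-2.489, ω₂=-3.488, θ₃=-1.611, ω₃=-11.178
apply F[31]=-20.000 → step 32: x=1.956, v=0.582, θ₁=-2.392, ω₁=-9.014, θ₂=-2.546, ω₂=-2.199, θ₃=-1.843, ω₃=-11.983
apply F[32]=-20.000 → step 33: x=1.958, v=-0.409, θ₁=-2.592, ω₁=-10.862, θ₂=-2.577, ω₂=-1.090, θ₃=-2.093, ω₃=-13.094
apply F[33]=-20.000 → step 34: x=1.939, v=-1.477, θ₁=-2.820, ω₁=-11.641, θ₂=-2.599, ω₂=-1.457, θ₃=-2.366, ω₃=-14.192
|θ₃| = 2.093 > 2.008 first at step 33.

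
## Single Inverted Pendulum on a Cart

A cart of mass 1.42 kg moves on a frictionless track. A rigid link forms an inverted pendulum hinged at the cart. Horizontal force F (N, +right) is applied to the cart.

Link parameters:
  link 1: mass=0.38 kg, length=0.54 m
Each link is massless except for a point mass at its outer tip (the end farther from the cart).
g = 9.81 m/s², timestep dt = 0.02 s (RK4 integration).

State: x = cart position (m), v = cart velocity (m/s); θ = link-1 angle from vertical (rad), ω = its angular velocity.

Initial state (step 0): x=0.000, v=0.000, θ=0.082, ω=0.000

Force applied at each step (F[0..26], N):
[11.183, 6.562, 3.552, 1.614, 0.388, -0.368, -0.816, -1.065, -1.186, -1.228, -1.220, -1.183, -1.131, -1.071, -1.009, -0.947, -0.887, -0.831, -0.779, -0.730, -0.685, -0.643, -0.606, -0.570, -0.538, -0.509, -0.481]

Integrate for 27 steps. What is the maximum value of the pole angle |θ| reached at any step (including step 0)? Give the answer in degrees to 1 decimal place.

apply F[0]=+11.183 → step 1: x=0.002, v=0.153, θ=0.079, ω=-0.253
apply F[1]=+6.562 → step 2: x=0.005, v=0.241, θ=0.073, ω=-0.388
apply F[2]=+3.552 → step 3: x=0.011, v=0.288, θ=0.065, ω=-0.449
apply F[3]=+1.614 → step 4: x=0.017, v=0.307, θ=0.056, ω=-0.463
apply F[4]=+0.388 → step 5: x=0.023, v=0.310, θ=0.046, ω=-0.450
apply F[5]=-0.368 → step 6: x=0.029, v=0.303, θ=0.038, ω=-0.421
apply F[6]=-0.816 → step 7: x=0.035, v=0.290, θ=0.030, ω=-0.384
apply F[7]=-1.065 → step 8: x=0.041, v=0.273, θ=0.022, ω=-0.345
apply F[8]=-1.186 → step 9: x=0.046, v=0.255, θ=0.016, ω=-0.305
apply F[9]=-1.228 → step 10: x=0.051, v=0.237, θ=0.010, ω=-0.267
apply F[10]=-1.220 → step 11: x=0.055, v=0.220, θ=0.005, ω=-0.232
apply F[11]=-1.183 → step 12: x=0.060, v=0.203, θ=0.001, ω=-0.199
apply F[12]=-1.131 → step 13: x=0.063, v=0.187, θ=-0.003, ω=-0.170
apply F[13]=-1.071 → step 14: x=0.067, v=0.172, θ=-0.006, ω=-0.144
apply F[14]=-1.009 → step 15: x=0.070, v=0.159, θ=-0.009, ω=-0.121
apply F[15]=-0.947 → step 16: x=0.073, v=0.146, θ=-0.011, ω=-0.101
apply F[16]=-0.887 → step 17: x=0.076, v=0.134, θ=-0.013, ω=-0.083
apply F[17]=-0.831 → step 18: x=0.079, v=0.123, θ=-0.014, ω=-0.068
apply F[18]=-0.779 → step 19: x=0.081, v=0.113, θ=-0.015, ω=-0.054
apply F[19]=-0.730 → step 20: x=0.083, v=0.103, θ=-0.016, ω=-0.043
apply F[20]=-0.685 → step 21: x=0.085, v=0.094, θ=-0.017, ω=-0.032
apply F[21]=-0.643 → step 22: x=0.087, v=0.086, θ=-0.018, ω=-0.024
apply F[22]=-0.606 → step 23: x=0.089, v=0.079, θ=-0.018, ω=-0.016
apply F[23]=-0.570 → step 24: x=0.090, v=0.072, θ=-0.018, ω=-0.010
apply F[24]=-0.538 → step 25: x=0.092, v=0.065, θ=-0.018, ω=-0.004
apply F[25]=-0.509 → step 26: x=0.093, v=0.059, θ=-0.018, ω=0.001
apply F[26]=-0.481 → step 27: x=0.094, v=0.053, θ=-0.018, ω=0.005
Max |angle| over trajectory = 0.082 rad = 4.7°.

Answer: 4.7°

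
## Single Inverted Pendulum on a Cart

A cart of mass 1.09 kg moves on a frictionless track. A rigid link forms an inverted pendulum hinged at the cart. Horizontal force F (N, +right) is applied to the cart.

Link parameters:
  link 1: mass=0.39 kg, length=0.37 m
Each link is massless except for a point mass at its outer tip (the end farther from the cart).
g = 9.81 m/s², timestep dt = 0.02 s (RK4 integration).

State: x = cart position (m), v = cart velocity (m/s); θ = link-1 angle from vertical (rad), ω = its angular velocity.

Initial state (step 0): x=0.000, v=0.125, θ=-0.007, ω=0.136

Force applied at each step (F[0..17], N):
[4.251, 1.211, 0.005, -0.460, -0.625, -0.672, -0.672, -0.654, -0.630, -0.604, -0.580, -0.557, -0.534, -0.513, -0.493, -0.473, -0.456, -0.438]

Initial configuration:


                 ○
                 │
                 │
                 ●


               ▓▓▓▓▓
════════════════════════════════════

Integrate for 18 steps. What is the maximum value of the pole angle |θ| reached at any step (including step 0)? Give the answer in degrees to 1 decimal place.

apply F[0]=+4.251 → step 1: x=0.003, v=0.203, θ=-0.006, ω=-0.079
apply F[1]=+1.211 → step 2: x=0.008, v=0.226, θ=-0.009, ω=-0.145
apply F[2]=+0.005 → step 3: x=0.012, v=0.227, θ=-0.012, ω=-0.152
apply F[3]=-0.460 → step 4: x=0.017, v=0.219, θ=-0.015, ω=-0.139
apply F[4]=-0.625 → step 5: x=0.021, v=0.209, θ=-0.017, ω=-0.119
apply F[5]=-0.672 → step 6: x=0.025, v=0.198, θ=-0.019, ω=-0.099
apply F[6]=-0.672 → step 7: x=0.029, v=0.187, θ=-0.021, ω=-0.080
apply F[7]=-0.654 → step 8: x=0.032, v=0.177, θ=-0.023, ω=-0.064
apply F[8]=-0.630 → step 9: x=0.036, v=0.167, θ=-0.024, ω=-0.049
apply F[9]=-0.604 → step 10: x=0.039, v=0.157, θ=-0.025, ω=-0.037
apply F[10]=-0.580 → step 11: x=0.042, v=0.148, θ=-0.025, ω=-0.026
apply F[11]=-0.557 → step 12: x=0.045, v=0.140, θ=-0.026, ω=-0.016
apply F[12]=-0.534 → step 13: x=0.048, v=0.132, θ=-0.026, ω=-0.009
apply F[13]=-0.513 → step 14: x=0.050, v=0.124, θ=-0.026, ω=-0.002
apply F[14]=-0.493 → step 15: x=0.053, v=0.117, θ=-0.026, ω=0.004
apply F[15]=-0.473 → step 16: x=0.055, v=0.110, θ=-0.026, ω=0.009
apply F[16]=-0.456 → step 17: x=0.057, v=0.104, θ=-0.026, ω=0.013
apply F[17]=-0.438 → step 18: x=0.059, v=0.098, θ=-0.025, ω=0.016
Max |angle| over trajectory = 0.026 rad = 1.5°.

Answer: 1.5°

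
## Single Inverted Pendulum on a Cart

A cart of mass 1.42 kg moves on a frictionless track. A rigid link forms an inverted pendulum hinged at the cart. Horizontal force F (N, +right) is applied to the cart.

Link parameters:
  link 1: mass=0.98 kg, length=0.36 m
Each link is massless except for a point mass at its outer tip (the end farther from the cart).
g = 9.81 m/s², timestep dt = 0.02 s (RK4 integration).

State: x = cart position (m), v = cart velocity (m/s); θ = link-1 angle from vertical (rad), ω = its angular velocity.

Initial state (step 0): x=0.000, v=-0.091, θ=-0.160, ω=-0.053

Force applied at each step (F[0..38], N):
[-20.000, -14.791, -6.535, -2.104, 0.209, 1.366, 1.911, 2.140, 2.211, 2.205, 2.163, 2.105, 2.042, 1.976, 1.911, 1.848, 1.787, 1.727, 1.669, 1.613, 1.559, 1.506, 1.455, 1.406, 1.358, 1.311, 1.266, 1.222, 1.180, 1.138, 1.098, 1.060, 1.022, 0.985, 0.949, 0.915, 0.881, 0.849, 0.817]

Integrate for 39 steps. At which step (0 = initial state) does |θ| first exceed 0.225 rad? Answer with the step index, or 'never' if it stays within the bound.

Answer: never

Derivation:
apply F[0]=-20.000 → step 1: x=-0.004, v=-0.347, θ=-0.155, ω=0.564
apply F[1]=-14.791 → step 2: x=-0.013, v=-0.534, θ=-0.139, ω=0.995
apply F[2]=-6.535 → step 3: x=-0.025, v=-0.608, θ=-0.118, ω=1.131
apply F[3]=-2.104 → step 4: x=-0.037, v=-0.624, θ=-0.096, ω=1.116
apply F[4]=+0.209 → step 5: x=-0.049, v=-0.610, θ=-0.074, ω=1.032
apply F[5]=+1.366 → step 6: x=-0.061, v=-0.583, θ=-0.055, ω=0.921
apply F[6]=+1.911 → step 7: x=-0.072, v=-0.550, θ=-0.037, ω=0.804
apply F[7]=+2.140 → step 8: x=-0.083, v=-0.516, θ=-0.023, ω=0.694
apply F[8]=+2.211 → step 9: x=-0.093, v=-0.482, θ=-0.010, ω=0.592
apply F[9]=+2.205 → step 10: x=-0.102, v=-0.451, θ=0.001, ω=0.502
apply F[10]=+2.163 → step 11: x=-0.111, v=-0.421, θ=0.010, ω=0.423
apply F[11]=+2.105 → step 12: x=-0.119, v=-0.393, θ=0.018, ω=0.354
apply F[12]=+2.042 → step 13: x=-0.127, v=-0.368, θ=0.025, ω=0.294
apply F[13]=+1.976 → step 14: x=-0.134, v=-0.343, θ=0.030, ω=0.242
apply F[14]=+1.911 → step 15: x=-0.141, v=-0.321, θ=0.034, ω=0.197
apply F[15]=+1.848 → step 16: x=-0.147, v=-0.300, θ=0.038, ω=0.159
apply F[16]=+1.787 → step 17: x=-0.153, v=-0.280, θ=0.041, ω=0.125
apply F[17]=+1.727 → step 18: x=-0.158, v=-0.261, θ=0.043, ω=0.096
apply F[18]=+1.669 → step 19: x=-0.163, v=-0.244, θ=0.045, ω=0.072
apply F[19]=+1.613 → step 20: x=-0.168, v=-0.227, θ=0.046, ω=0.050
apply F[20]=+1.559 → step 21: x=-0.172, v=-0.212, θ=0.047, ω=0.032
apply F[21]=+1.506 → step 22: x=-0.176, v=-0.197, θ=0.047, ω=0.017
apply F[22]=+1.455 → step 23: x=-0.180, v=-0.183, θ=0.047, ω=0.004
apply F[23]=+1.406 → step 24: x=-0.184, v=-0.169, θ=0.047, ω=-0.008
apply F[24]=+1.358 → step 25: x=-0.187, v=-0.157, θ=0.047, ω=-0.017
apply F[25]=+1.311 → step 26: x=-0.190, v=-0.145, θ=0.047, ω=-0.025
apply F[26]=+1.266 → step 27: x=-0.193, v=-0.133, θ=0.046, ω=-0.032
apply F[27]=+1.222 → step 28: x=-0.195, v=-0.122, θ=0.046, ω=-0.037
apply F[28]=+1.180 → step 29: x=-0.198, v=-0.112, θ=0.045, ω=-0.042
apply F[29]=+1.138 → step 30: x=-0.200, v=-0.102, θ=0.044, ω=-0.045
apply F[30]=+1.098 → step 31: x=-0.202, v=-0.092, θ=0.043, ω=-0.048
apply F[31]=+1.060 → step 32: x=-0.203, v=-0.083, θ=0.042, ω=-0.051
apply F[32]=+1.022 → step 33: x=-0.205, v=-0.074, θ=0.041, ω=-0.053
apply F[33]=+0.985 → step 34: x=-0.206, v=-0.066, θ=0.040, ω=-0.054
apply F[34]=+0.949 → step 35: x=-0.208, v=-0.058, θ=0.039, ω=-0.055
apply F[35]=+0.915 → step 36: x=-0.209, v=-0.050, θ=0.038, ω=-0.055
apply F[36]=+0.881 → step 37: x=-0.210, v=-0.042, θ=0.037, ω=-0.056
apply F[37]=+0.849 → step 38: x=-0.210, v=-0.035, θ=0.035, ω=-0.056
apply F[38]=+0.817 → step 39: x=-0.211, v=-0.029, θ=0.034, ω=-0.056
max |θ| = 0.160 ≤ 0.225 over all 40 states.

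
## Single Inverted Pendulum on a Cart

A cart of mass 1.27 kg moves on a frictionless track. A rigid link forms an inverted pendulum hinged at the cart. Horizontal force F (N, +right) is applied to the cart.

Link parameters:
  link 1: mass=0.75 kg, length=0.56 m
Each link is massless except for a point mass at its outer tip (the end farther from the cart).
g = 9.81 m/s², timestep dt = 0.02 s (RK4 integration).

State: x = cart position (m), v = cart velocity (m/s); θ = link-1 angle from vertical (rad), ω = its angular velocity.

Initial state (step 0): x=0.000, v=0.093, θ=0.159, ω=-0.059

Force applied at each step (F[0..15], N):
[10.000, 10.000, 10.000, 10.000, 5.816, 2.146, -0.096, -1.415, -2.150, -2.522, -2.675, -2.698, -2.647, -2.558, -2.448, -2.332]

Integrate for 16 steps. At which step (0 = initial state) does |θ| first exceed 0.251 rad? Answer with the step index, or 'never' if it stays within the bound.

apply F[0]=+10.000 → step 1: x=0.003, v=0.231, θ=0.156, ω=-0.246
apply F[1]=+10.000 → step 2: x=0.009, v=0.369, θ=0.149, ω=-0.437
apply F[2]=+10.000 → step 3: x=0.018, v=0.508, θ=0.138, ω=-0.634
apply F[3]=+10.000 → step 4: x=0.030, v=0.650, θ=0.124, ω=-0.838
apply F[4]=+5.816 → step 5: x=0.043, v=0.728, θ=0.106, ω=-0.937
apply F[5]=+2.146 → step 6: x=0.058, v=0.751, θ=0.087, ω=-0.944
apply F[6]=-0.096 → step 7: x=0.073, v=0.741, θ=0.069, ω=-0.899
apply F[7]=-1.415 → step 8: x=0.088, v=0.712, θ=0.052, ω=-0.827
apply F[8]=-2.150 → step 9: x=0.101, v=0.674, θ=0.036, ω=-0.742
apply F[9]=-2.522 → step 10: x=0.115, v=0.631, θ=0.022, ω=-0.656
apply F[10]=-2.675 → step 11: x=0.127, v=0.587, θ=0.010, ω=-0.572
apply F[11]=-2.698 → step 12: x=0.138, v=0.544, θ=-0.001, ω=-0.494
apply F[12]=-2.647 → step 13: x=0.148, v=0.503, θ=-0.010, ω=-0.422
apply F[13]=-2.558 → step 14: x=0.158, v=0.464, θ=-0.018, ω=-0.358
apply F[14]=-2.448 → step 15: x=0.167, v=0.428, θ=-0.025, ω=-0.301
apply F[15]=-2.332 → step 16: x=0.175, v=0.395, θ=-0.030, ω=-0.251
max |θ| = 0.159 ≤ 0.251 over all 17 states.

Answer: never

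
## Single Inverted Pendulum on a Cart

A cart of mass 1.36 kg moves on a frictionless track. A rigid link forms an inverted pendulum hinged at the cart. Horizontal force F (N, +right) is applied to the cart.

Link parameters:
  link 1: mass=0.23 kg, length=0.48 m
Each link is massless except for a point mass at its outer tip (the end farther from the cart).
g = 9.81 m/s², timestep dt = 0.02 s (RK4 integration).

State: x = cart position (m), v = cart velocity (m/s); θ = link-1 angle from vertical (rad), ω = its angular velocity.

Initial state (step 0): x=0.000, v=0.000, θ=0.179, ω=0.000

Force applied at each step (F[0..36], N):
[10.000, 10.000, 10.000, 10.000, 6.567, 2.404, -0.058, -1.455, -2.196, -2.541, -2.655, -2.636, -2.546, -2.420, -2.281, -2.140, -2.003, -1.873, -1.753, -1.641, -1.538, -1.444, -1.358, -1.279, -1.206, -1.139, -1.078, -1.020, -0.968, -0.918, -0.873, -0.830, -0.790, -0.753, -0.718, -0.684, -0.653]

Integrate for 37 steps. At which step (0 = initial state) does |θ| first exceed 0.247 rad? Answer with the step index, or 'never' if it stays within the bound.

Answer: never

Derivation:
apply F[0]=+10.000 → step 1: x=0.001, v=0.141, θ=0.177, ω=-0.216
apply F[1]=+10.000 → step 2: x=0.006, v=0.281, θ=0.170, ω=-0.434
apply F[2]=+10.000 → step 3: x=0.013, v=0.422, θ=0.159, ω=-0.656
apply F[3]=+10.000 → step 4: x=0.023, v=0.564, θ=0.144, ω=-0.886
apply F[4]=+6.567 → step 5: x=0.035, v=0.656, θ=0.125, ω=-1.021
apply F[5]=+2.404 → step 6: x=0.048, v=0.688, θ=0.104, ω=-1.040
apply F[6]=-0.058 → step 7: x=0.062, v=0.684, θ=0.084, ω=-0.994
apply F[7]=-1.455 → step 8: x=0.075, v=0.660, θ=0.065, ω=-0.914
apply F[8]=-2.196 → step 9: x=0.088, v=0.626, θ=0.048, ω=-0.820
apply F[9]=-2.541 → step 10: x=0.100, v=0.588, θ=0.032, ω=-0.724
apply F[10]=-2.655 → step 11: x=0.112, v=0.548, θ=0.019, ω=-0.630
apply F[11]=-2.636 → step 12: x=0.122, v=0.509, θ=0.007, ω=-0.543
apply F[12]=-2.546 → step 13: x=0.132, v=0.471, θ=-0.003, ω=-0.465
apply F[13]=-2.420 → step 14: x=0.141, v=0.436, θ=-0.012, ω=-0.394
apply F[14]=-2.281 → step 15: x=0.149, v=0.403, θ=-0.019, ω=-0.331
apply F[15]=-2.140 → step 16: x=0.157, v=0.372, θ=-0.025, ω=-0.276
apply F[16]=-2.003 → step 17: x=0.164, v=0.343, θ=-0.030, ω=-0.228
apply F[17]=-1.873 → step 18: x=0.171, v=0.317, θ=-0.034, ω=-0.186
apply F[18]=-1.753 → step 19: x=0.177, v=0.292, θ=-0.038, ω=-0.150
apply F[19]=-1.641 → step 20: x=0.183, v=0.269, θ=-0.040, ω=-0.118
apply F[20]=-1.538 → step 21: x=0.188, v=0.248, θ=-0.042, ω=-0.091
apply F[21]=-1.444 → step 22: x=0.193, v=0.228, θ=-0.044, ω=-0.067
apply F[22]=-1.358 → step 23: x=0.197, v=0.210, θ=-0.045, ω=-0.047
apply F[23]=-1.279 → step 24: x=0.201, v=0.193, θ=-0.046, ω=-0.029
apply F[24]=-1.206 → step 25: x=0.205, v=0.176, θ=-0.046, ω=-0.015
apply F[25]=-1.139 → step 26: x=0.208, v=0.161, θ=-0.046, ω=-0.002
apply F[26]=-1.078 → step 27: x=0.211, v=0.147, θ=-0.046, ω=0.009
apply F[27]=-1.020 → step 28: x=0.214, v=0.133, θ=-0.046, ω=0.018
apply F[28]=-0.968 → step 29: x=0.217, v=0.121, θ=-0.046, ω=0.026
apply F[29]=-0.918 → step 30: x=0.219, v=0.109, θ=-0.045, ω=0.032
apply F[30]=-0.873 → step 31: x=0.221, v=0.097, θ=-0.044, ω=0.038
apply F[31]=-0.830 → step 32: x=0.223, v=0.087, θ=-0.044, ω=0.042
apply F[32]=-0.790 → step 33: x=0.224, v=0.076, θ=-0.043, ω=0.046
apply F[33]=-0.753 → step 34: x=0.226, v=0.067, θ=-0.042, ω=0.049
apply F[34]=-0.718 → step 35: x=0.227, v=0.058, θ=-0.041, ω=0.051
apply F[35]=-0.684 → step 36: x=0.228, v=0.049, θ=-0.040, ω=0.053
apply F[36]=-0.653 → step 37: x=0.229, v=0.041, θ=-0.039, ω=0.054
max |θ| = 0.179 ≤ 0.247 over all 38 states.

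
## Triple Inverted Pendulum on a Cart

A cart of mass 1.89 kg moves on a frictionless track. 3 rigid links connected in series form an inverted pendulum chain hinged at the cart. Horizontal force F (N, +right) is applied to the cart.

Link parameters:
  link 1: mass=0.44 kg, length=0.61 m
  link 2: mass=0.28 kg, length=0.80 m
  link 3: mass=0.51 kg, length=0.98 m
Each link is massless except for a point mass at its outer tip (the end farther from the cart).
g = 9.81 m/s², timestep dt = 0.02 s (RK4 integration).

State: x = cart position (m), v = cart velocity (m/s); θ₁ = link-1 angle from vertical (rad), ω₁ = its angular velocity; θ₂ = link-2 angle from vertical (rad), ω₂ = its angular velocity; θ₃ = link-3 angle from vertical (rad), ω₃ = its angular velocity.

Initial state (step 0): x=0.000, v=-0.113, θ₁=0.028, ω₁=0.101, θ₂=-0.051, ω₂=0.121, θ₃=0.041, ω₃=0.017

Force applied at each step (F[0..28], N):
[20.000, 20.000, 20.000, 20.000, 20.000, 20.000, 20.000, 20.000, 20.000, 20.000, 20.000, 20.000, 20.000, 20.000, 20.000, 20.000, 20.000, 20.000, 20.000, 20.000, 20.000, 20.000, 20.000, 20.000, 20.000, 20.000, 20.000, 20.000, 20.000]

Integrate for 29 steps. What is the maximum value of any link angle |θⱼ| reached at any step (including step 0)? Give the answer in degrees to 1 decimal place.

Answer: 122.6°

Derivation:
apply F[0]=+20.000 → step 1: x=-0.000, v=0.095, θ₁=0.027, ω₁=-0.186, θ₂=-0.050, ω₂=0.026, θ₃=0.042, ω₃=0.069
apply F[1]=+20.000 → step 2: x=0.004, v=0.304, θ₁=0.021, ω₁=-0.478, θ₂=-0.050, ω₂=-0.065, θ₃=0.044, ω₃=0.120
apply F[2]=+20.000 → step 3: x=0.012, v=0.513, θ₁=0.008, ω₁=-0.780, θ₂=-0.052, ω₂=-0.149, θ₃=0.047, ω₃=0.172
apply F[3]=+20.000 → step 4: x=0.024, v=0.725, θ₁=-0.011, ω₁=-1.100, θ₂=-0.056, ω₂=-0.224, θ₃=0.051, ω₃=0.225
apply F[4]=+20.000 → step 5: x=0.041, v=0.939, θ₁=-0.036, ω₁=-1.441, θ₂=-0.061, ω₂=-0.287, θ₃=0.056, ω₃=0.278
apply F[5]=+20.000 → step 6: x=0.062, v=1.156, θ₁=-0.069, ω₁=-1.806, θ₂=-0.067, ω₂=-0.333, θ₃=0.062, ω₃=0.329
apply F[6]=+20.000 → step 7: x=0.087, v=1.374, θ₁=-0.109, ω₁=-2.197, θ₂=-0.074, ω₂=-0.362, θ₃=0.069, ω₃=0.376
apply F[7]=+20.000 → step 8: x=0.117, v=1.594, θ₁=-0.157, ω₁=-2.609, θ₂=-0.082, ω₂=-0.375, θ₃=0.077, ω₃=0.413
apply F[8]=+20.000 → step 9: x=0.151, v=1.811, θ₁=-0.213, ω₁=-3.032, θ₂=-0.089, ω₂=-0.375, θ₃=0.085, ω₃=0.436
apply F[9]=+20.000 → step 10: x=0.189, v=2.024, θ₁=-0.278, ω₁=-3.450, θ₂=-0.097, ω₂=-0.373, θ₃=0.094, ω₃=0.438
apply F[10]=+20.000 → step 11: x=0.232, v=2.228, θ₁=-0.351, ω₁=-3.844, θ₂=-0.104, ω₂=-0.385, θ₃=0.103, ω₃=0.417
apply F[11]=+20.000 → step 12: x=0.278, v=2.420, θ₁=-0.431, ω₁=-4.197, θ₂=-0.112, ω₂=-0.425, θ₃=0.111, ω₃=0.372
apply F[12]=+20.000 → step 13: x=0.329, v=2.599, θ₁=-0.518, ω₁=-4.499, θ₂=-0.121, ω₂=-0.509, θ₃=0.117, ω₃=0.305
apply F[13]=+20.000 → step 14: x=0.382, v=2.763, θ₁=-0.611, ω₁=-4.749, θ₂=-0.133, ω₂=-0.645, θ₃=0.123, ω₃=0.220
apply F[14]=+20.000 → step 15: x=0.439, v=2.914, θ₁=-0.708, ω₁=-4.951, θ₂=-0.148, ω₂=-0.835, θ₃=0.126, ω₃=0.122
apply F[15]=+20.000 → step 16: x=0.499, v=3.052, θ₁=-0.809, ω₁=-5.113, θ₂=-0.167, ω₂=-1.079, θ₃=0.127, ω₃=0.014
apply F[16]=+20.000 → step 17: x=0.561, v=3.178, θ₁=-0.912, ω₁=-5.242, θ₂=-0.191, ω₂=-1.371, θ₃=0.127, ω₃=-0.102
apply F[17]=+20.000 → step 18: x=0.626, v=3.294, θ₁=-1.018, ω₁=-5.343, θ₂=-0.222, ω₂=-1.708, θ₃=0.123, ω₃=-0.228
apply F[18]=+20.000 → step 19: x=0.693, v=3.401, θ₁=-1.126, ω₁=-5.417, θ₂=-0.260, ω₂=-2.082, θ₃=0.117, ω₃=-0.364
apply F[19]=+20.000 → step 20: x=0.762, v=3.499, θ₁=-1.235, ω₁=-5.464, θ₂=-0.305, ω₂=-2.489, θ₃=0.109, ω₃=-0.514
apply F[20]=+20.000 → step 21: x=0.833, v=3.589, θ₁=-1.344, ω₁=-5.480, θ₂=-0.359, ω₂=-2.919, θ₃=0.097, ω₃=-0.682
apply F[21]=+20.000 → step 22: x=0.905, v=3.674, θ₁=-1.454, ω₁=-5.461, θ₂=-0.422, ω₂=-3.366, θ₃=0.081, ω₃=-0.874
apply F[22]=+20.000 → step 23: x=0.980, v=3.754, θ₁=-1.562, ω₁=-5.400, θ₂=-0.494, ω₂=-3.819, θ₃=0.062, ω₃=-1.096
apply F[23]=+20.000 → step 24: x=1.055, v=3.833, θ₁=-1.669, ω₁=-5.291, θ₂=-0.575, ω₂=-4.268, θ₃=0.037, ω₃=-1.355
apply F[24]=+20.000 → step 25: x=1.133, v=3.911, θ₁=-1.774, ω₁=-5.127, θ₂=-0.665, ω₂=-4.702, θ₃=0.007, ω₃=-1.658
apply F[25]=+20.000 → step 26: x=1.212, v=3.990, θ₁=-1.874, ω₁=-4.902, θ₂=-0.763, ω₂=-5.110, θ₃=-0.030, ω₃=-2.013
apply F[26]=+20.000 → step 27: x=1.292, v=4.074, θ₁=-1.969, ω₁=-4.614, θ₂=-0.869, ω₂=-5.479, θ₃=-0.074, ω₃=-2.424
apply F[27]=+20.000 → step 28: x=1.375, v=4.161, θ₁=-2.058, ω₁=-4.261, θ₂=-0.982, ω₂=-5.797, θ₃=-0.127, ω₃=-2.896
apply F[28]=+20.000 → step 29: x=1.459, v=4.254, θ₁=-2.139, ω₁=-3.845, θ₂=-1.100, ω₂=-6.051, θ₃=-0.190, ω₃=-3.431
Max |angle| over trajectory = 2.139 rad = 122.6°.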